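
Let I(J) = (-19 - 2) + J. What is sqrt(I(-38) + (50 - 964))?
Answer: I*sqrt(973) ≈ 31.193*I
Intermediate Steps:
I(J) = -21 + J
sqrt(I(-38) + (50 - 964)) = sqrt((-21 - 38) + (50 - 964)) = sqrt(-59 - 914) = sqrt(-973) = I*sqrt(973)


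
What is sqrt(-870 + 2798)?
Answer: 2*sqrt(482) ≈ 43.909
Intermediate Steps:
sqrt(-870 + 2798) = sqrt(1928) = 2*sqrt(482)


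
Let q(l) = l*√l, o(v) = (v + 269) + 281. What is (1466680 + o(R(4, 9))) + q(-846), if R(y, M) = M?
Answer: 1467239 - 2538*I*√94 ≈ 1.4672e+6 - 24607.0*I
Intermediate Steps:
o(v) = 550 + v (o(v) = (269 + v) + 281 = 550 + v)
q(l) = l^(3/2)
(1466680 + o(R(4, 9))) + q(-846) = (1466680 + (550 + 9)) + (-846)^(3/2) = (1466680 + 559) - 2538*I*√94 = 1467239 - 2538*I*√94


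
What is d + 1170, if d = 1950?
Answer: 3120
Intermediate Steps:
d + 1170 = 1950 + 1170 = 3120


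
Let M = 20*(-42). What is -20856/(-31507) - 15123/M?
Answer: 23523781/1260280 ≈ 18.666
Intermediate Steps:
M = -840
-20856/(-31507) - 15123/M = -20856/(-31507) - 15123/(-840) = -20856*(-1/31507) - 15123*(-1/840) = 20856/31507 + 5041/280 = 23523781/1260280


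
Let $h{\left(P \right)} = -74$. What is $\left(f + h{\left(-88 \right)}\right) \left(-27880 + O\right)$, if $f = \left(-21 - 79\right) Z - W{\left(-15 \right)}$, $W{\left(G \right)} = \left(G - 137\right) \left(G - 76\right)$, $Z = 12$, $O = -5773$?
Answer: $508362218$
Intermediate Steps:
$W{\left(G \right)} = \left(-137 + G\right) \left(-76 + G\right)$
$f = -15032$ ($f = \left(-21 - 79\right) 12 - \left(10412 + \left(-15\right)^{2} - -3195\right) = \left(-100\right) 12 - \left(10412 + 225 + 3195\right) = -1200 - 13832 = -15032$)
$\left(f + h{\left(-88 \right)}\right) \left(-27880 + O\right) = \left(-15032 - 74\right) \left(-27880 - 5773\right) = \left(-15106\right) \left(-33653\right) = 508362218$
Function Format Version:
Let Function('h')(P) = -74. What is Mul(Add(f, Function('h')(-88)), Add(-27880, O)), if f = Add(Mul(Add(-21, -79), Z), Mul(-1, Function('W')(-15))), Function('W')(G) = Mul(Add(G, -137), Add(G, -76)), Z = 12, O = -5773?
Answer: 508362218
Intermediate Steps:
Function('W')(G) = Mul(Add(-137, G), Add(-76, G))
f = -15032 (f = Add(Mul(Add(-21, -79), 12), Mul(-1, Add(10412, Pow(-15, 2), Mul(-213, -15)))) = Add(Mul(-100, 12), Mul(-1, Add(10412, 225, 3195))) = Add(-1200, Mul(-1, 13832)) = Add(-1200, -13832) = -15032)
Mul(Add(f, Function('h')(-88)), Add(-27880, O)) = Mul(Add(-15032, -74), Add(-27880, -5773)) = Mul(-15106, -33653) = 508362218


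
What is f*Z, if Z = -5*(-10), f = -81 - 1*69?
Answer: -7500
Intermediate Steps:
f = -150 (f = -81 - 69 = -150)
Z = 50
f*Z = -150*50 = -7500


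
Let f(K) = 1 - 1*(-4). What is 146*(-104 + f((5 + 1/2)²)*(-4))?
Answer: -18104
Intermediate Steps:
f(K) = 5 (f(K) = 1 + 4 = 5)
146*(-104 + f((5 + 1/2)²)*(-4)) = 146*(-104 + 5*(-4)) = 146*(-104 - 20) = 146*(-124) = -18104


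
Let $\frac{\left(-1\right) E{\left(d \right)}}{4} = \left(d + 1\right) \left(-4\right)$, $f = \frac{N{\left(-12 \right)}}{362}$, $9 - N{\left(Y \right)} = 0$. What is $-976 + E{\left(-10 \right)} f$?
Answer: $- \frac{177304}{181} \approx -979.58$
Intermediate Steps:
$N{\left(Y \right)} = 9$ ($N{\left(Y \right)} = 9 - 0 = 9 + 0 = 9$)
$f = \frac{9}{362} \approx 0.024862$
$E{\left(d \right)} = 16 + 16 d$ ($E{\left(d \right)} = - 4 \left(d + 1\right) \left(-4\right) = - 4 \left(1 + d\right) \left(-4\right) = - 4 \left(-4 - 4 d\right) = 16 + 16 d$)
$-976 + E{\left(-10 \right)} f = -976 + \left(16 + 16 \left(-10\right)\right) \frac{9}{362} = -976 + \left(16 - 160\right) \frac{9}{362} = -976 - \frac{648}{181} = - \frac{177304}{181}$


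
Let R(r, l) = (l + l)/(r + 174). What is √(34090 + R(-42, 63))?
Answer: √16500022/22 ≈ 184.64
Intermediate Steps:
R(r, l) = 2*l/(174 + r) (R(r, l) = (2*l)/(174 + r) = 2*l/(174 + r))
√(34090 + R(-42, 63)) = √(34090 + 2*63/(174 - 42)) = √(34090 + 2*63/132) = √(34090 + 2*63*(1/132)) = √(34090 + 21/22) = √(750001/22) = √16500022/22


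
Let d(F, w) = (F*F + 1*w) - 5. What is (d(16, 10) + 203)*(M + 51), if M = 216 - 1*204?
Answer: 29232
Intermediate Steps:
M = 12 (M = 216 - 204 = 12)
d(F, w) = -5 + w + F² (d(F, w) = (F² + w) - 5 = (w + F²) - 5 = -5 + w + F²)
(d(16, 10) + 203)*(M + 51) = ((-5 + 10 + 16²) + 203)*(12 + 51) = ((-5 + 10 + 256) + 203)*63 = (261 + 203)*63 = 464*63 = 29232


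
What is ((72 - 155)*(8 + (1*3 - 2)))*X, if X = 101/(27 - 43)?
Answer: 75447/16 ≈ 4715.4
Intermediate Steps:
X = -101/16 (X = 101/(-16) = 101*(-1/16) = -101/16 ≈ -6.3125)
((72 - 155)*(8 + (1*3 - 2)))*X = ((72 - 155)*(8 + (1*3 - 2)))*(-101/16) = -83*(8 + (3 - 2))*(-101/16) = -83*(8 + 1)*(-101/16) = -83*9*(-101/16) = -747*(-101/16) = 75447/16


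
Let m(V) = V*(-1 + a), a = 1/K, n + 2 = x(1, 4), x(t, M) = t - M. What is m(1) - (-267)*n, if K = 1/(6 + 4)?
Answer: -1326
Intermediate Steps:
n = -5 (n = -2 + (1 - 1*4) = -2 + (1 - 4) = -2 - 3 = -5)
K = ⅒ (K = 1/10 = ⅒ ≈ 0.10000)
a = 10 (a = 1/(⅒) = 10)
m(V) = 9*V (m(V) = V*(-1 + 10) = V*9 = 9*V)
m(1) - (-267)*n = 9*1 - (-267)*(-5) = 9 - 89*15 = 9 - 1335 = -1326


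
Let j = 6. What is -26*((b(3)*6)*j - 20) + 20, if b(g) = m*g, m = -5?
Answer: 14580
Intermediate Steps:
b(g) = -5*g
-26*((b(3)*6)*j - 20) + 20 = -26*((-5*3*6)*6 - 20) + 20 = -26*(-15*6*6 - 20) + 20 = -26*(-90*6 - 20) + 20 = -26*(-540 - 20) + 20 = -26*(-560) + 20 = 14560 + 20 = 14580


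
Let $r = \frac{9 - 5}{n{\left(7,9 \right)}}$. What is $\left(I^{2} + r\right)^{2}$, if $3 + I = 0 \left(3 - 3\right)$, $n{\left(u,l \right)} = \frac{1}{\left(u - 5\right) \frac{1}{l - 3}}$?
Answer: $\frac{961}{9} \approx 106.78$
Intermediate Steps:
$n{\left(u,l \right)} = \frac{-3 + l}{-5 + u}$ ($n{\left(u,l \right)} = \frac{1}{\left(-5 + u\right) \frac{1}{-3 + l}} = \frac{1}{\frac{1}{-3 + l} \left(-5 + u\right)} = \frac{-3 + l}{-5 + u}$)
$r = \frac{4}{3}$ ($r = \frac{9 - 5}{\frac{1}{-5 + 7} \left(-3 + 9\right)} = \frac{4}{\frac{1}{2} \cdot 6} = \frac{4}{3} \approx 1.3333$)
$I = -3$ ($I = -3 + 0 \left(3 - 3\right) = -3 + 0 \cdot 0 = -3 + 0 = -3$)
$\left(I^{2} + r\right)^{2} = \left(\left(-3\right)^{2} + \frac{4}{3}\right)^{2} = \left(9 + \frac{4}{3}\right)^{2} = \left(\frac{31}{3}\right)^{2} = \frac{961}{9}$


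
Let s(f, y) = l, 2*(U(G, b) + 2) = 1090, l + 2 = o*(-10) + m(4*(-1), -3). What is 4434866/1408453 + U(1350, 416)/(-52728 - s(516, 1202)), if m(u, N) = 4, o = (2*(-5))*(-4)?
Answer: 231311747801/73704345490 ≈ 3.1384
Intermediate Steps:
o = 40 (o = -10*(-4) = 40)
l = -398 (l = -2 + (40*(-10) + 4) = -2 + (-400 + 4) = -2 - 396 = -398)
U(G, b) = 543 (U(G, b) = -2 + (1/2)*1090 = -2 + 545 = 543)
s(f, y) = -398
4434866/1408453 + U(1350, 416)/(-52728 - s(516, 1202)) = 4434866/1408453 + 543/(-52728 - 1*(-398)) = 4434866*(1/1408453) + 543/(-52728 + 398) = 4434866/1408453 + 543/(-52330) = 4434866/1408453 + 543*(-1/52330) = 4434866/1408453 - 543/52330 = 231311747801/73704345490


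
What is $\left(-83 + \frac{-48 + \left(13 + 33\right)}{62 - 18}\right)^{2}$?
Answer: $\frac{3337929}{484} \approx 6896.5$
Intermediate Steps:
$\left(-83 + \frac{-48 + \left(13 + 33\right)}{62 - 18}\right)^{2} = \left(-83 + \frac{-48 + 46}{44}\right)^{2} = \left(-83 - \frac{1}{22}\right)^{2} = \left(- \frac{1827}{22}\right)^{2} = \frac{3337929}{484}$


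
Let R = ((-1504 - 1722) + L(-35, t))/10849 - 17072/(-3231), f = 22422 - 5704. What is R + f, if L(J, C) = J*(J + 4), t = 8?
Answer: 586196339999/35053119 ≈ 16723.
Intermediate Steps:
L(J, C) = J*(4 + J)
f = 16718
R = 178296557/35053119 (R = ((-1504 - 1722) - 35*(4 - 35))/10849 - 17072/(-3231) = (-3226 - 35*(-31))*(1/10849) - 17072*(-1/3231) = (-3226 + 1085)*(1/10849) + 17072/3231 = -2141*1/10849 + 17072/3231 = -2141/10849 + 17072/3231 = 178296557/35053119 ≈ 5.0865)
R + f = 178296557/35053119 + 16718 = 586196339999/35053119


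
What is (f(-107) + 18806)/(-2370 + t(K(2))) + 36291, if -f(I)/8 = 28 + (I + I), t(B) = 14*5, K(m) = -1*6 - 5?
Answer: 41724503/1150 ≈ 36282.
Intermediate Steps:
K(m) = -11 (K(m) = -6 - 5 = -11)
t(B) = 70
f(I) = -224 - 16*I (f(I) = -8*(28 + (I + I)) = -8*(28 + 2*I) = -224 - 16*I)
(f(-107) + 18806)/(-2370 + t(K(2))) + 36291 = ((-224 - 16*(-107)) + 18806)/(-2370 + 70) + 36291 = ((-224 + 1712) + 18806)/(-2300) + 36291 = (1488 + 18806)*(-1/2300) + 36291 = 20294*(-1/2300) + 36291 = -10147/1150 + 36291 = 41724503/1150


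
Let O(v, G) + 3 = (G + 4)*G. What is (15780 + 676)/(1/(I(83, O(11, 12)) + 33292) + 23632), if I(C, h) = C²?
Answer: 661218536/949557393 ≈ 0.69634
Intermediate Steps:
O(v, G) = -3 + G*(4 + G) (O(v, G) = -3 + (G + 4)*G = -3 + (4 + G)*G = -3 + G*(4 + G))
(15780 + 676)/(1/(I(83, O(11, 12)) + 33292) + 23632) = (15780 + 676)/(1/(83² + 33292) + 23632) = 16456/(1/(6889 + 33292) + 23632) = 16456/(1/40181 + 23632) = 16456/(949557393/40181) = 16456*(40181/949557393) = 661218536/949557393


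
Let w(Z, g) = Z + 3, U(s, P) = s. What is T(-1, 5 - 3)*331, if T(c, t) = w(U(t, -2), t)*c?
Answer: -1655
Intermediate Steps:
w(Z, g) = 3 + Z
T(c, t) = c*(3 + t) (T(c, t) = (3 + t)*c = c*(3 + t))
T(-1, 5 - 3)*331 = -(3 + (5 - 3))*331 = -(3 + 2)*331 = -1*5*331 = -5*331 = -1655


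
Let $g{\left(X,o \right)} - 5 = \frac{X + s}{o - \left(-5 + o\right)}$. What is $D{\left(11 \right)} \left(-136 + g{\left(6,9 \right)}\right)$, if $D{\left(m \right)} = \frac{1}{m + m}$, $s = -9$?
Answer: $- \frac{329}{55} \approx -5.9818$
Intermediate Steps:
$g{\left(X,o \right)} = \frac{16}{5} + \frac{X}{5}$ ($g{\left(X,o \right)} = 5 + \frac{X - 9}{o - \left(-5 + o\right)} = 5 + \frac{-9 + X}{5} = 5 + \left(-9 + X\right) \frac{1}{5} = 5 + \left(- \frac{9}{5} + \frac{X}{5}\right) = \frac{16}{5} + \frac{X}{5}$)
$D{\left(m \right)} = \frac{1}{2 m}$
$D{\left(11 \right)} \left(-136 + g{\left(6,9 \right)}\right) = \frac{1}{2 \cdot 11} \left(-136 + \left(\frac{16}{5} + \frac{1}{5} \cdot 6\right)\right) = \frac{1}{2} \cdot \frac{1}{11} \left(-136 + \left(\frac{16}{5} + \frac{6}{5}\right)\right) = \frac{-136 + \frac{22}{5}}{22} = \frac{1}{22} \left(- \frac{658}{5}\right) = - \frac{329}{55}$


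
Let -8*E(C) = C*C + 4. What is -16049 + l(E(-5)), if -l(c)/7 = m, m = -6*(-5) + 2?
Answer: -16273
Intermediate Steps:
E(C) = -1/2 - C**2/8 (E(C) = -(C*C + 4)/8 = -(C**2 + 4)/8 = -(4 + C**2)/8 = -1/2 - C**2/8)
m = 32 (m = 30 + 2 = 32)
l(c) = -224 (l(c) = -7*32 = -224)
-16049 + l(E(-5)) = -16049 - 224 = -16273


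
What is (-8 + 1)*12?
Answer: -84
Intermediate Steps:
(-8 + 1)*12 = -7*12 = -84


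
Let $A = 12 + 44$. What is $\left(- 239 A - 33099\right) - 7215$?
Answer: $-53698$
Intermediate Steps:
$A = 56$
$\left(- 239 A - 33099\right) - 7215 = \left(\left(-239\right) 56 - 33099\right) - 7215 = \left(-13384 - 33099\right) - 7215 = -46483 - 7215 = -53698$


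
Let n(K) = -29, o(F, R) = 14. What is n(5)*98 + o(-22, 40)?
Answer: -2828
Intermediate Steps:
n(5)*98 + o(-22, 40) = -29*98 + 14 = -2842 + 14 = -2828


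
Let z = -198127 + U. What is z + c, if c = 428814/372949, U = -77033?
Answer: -102620218026/372949 ≈ -2.7516e+5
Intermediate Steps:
c = 428814/372949 (c = 428814*(1/372949) = 428814/372949 ≈ 1.1498)
z = -275160 (z = -198127 - 77033 = -275160)
z + c = -275160 + 428814/372949 = -102620218026/372949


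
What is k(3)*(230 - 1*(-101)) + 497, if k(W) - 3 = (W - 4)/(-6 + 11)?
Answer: 7119/5 ≈ 1423.8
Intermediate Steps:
k(W) = 11/5 + W/5 (k(W) = 3 + (W - 4)/(-6 + 11) = 3 + (-4 + W)/5 = 3 + (-4 + W)*(1/5) = 3 + (-4/5 + W/5) = 11/5 + W/5)
k(3)*(230 - 1*(-101)) + 497 = (11/5 + (1/5)*3)*(230 - 1*(-101)) + 497 = (11/5 + 3/5)*(230 + 101) + 497 = (14/5)*331 + 497 = 4634/5 + 497 = 7119/5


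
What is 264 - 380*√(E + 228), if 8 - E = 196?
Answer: 264 - 760*√10 ≈ -2139.3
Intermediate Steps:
E = -188 (E = 8 - 1*196 = 8 - 196 = -188)
264 - 380*√(E + 228) = 264 - 380*√(-188 + 228) = 264 - 760*√10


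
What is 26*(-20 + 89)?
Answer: 1794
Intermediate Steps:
26*(-20 + 89) = 26*69 = 1794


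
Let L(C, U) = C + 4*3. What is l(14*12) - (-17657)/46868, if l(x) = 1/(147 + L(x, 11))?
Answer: 5820707/15325836 ≈ 0.37980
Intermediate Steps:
L(C, U) = 12 + C (L(C, U) = C + 12 = 12 + C)
l(x) = 1/(159 + x) (l(x) = 1/(147 + (12 + x)) = 1/(159 + x))
l(14*12) - (-17657)/46868 = 1/(159 + 14*12) - (-17657)/46868 = 1/(159 + 168) - (-17657)/46868 = 1/327 - 1*(-17657/46868) = 1/327 + 17657/46868 = 5820707/15325836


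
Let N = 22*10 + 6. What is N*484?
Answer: 109384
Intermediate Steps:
N = 226 (N = 220 + 6 = 226)
N*484 = 226*484 = 109384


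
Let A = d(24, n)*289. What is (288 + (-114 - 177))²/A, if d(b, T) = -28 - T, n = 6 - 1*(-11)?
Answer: -1/1445 ≈ -0.00069204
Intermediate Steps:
n = 17 (n = 6 + 11 = 17)
A = -13005 (A = (-28 - 1*17)*289 = (-28 - 17)*289 = -45*289 = -13005)
(288 + (-114 - 177))²/A = (288 + (-114 - 177))²/(-13005) = (288 - 291)²*(-1/13005) = (-3)²*(-1/13005) = 9*(-1/13005) = -1/1445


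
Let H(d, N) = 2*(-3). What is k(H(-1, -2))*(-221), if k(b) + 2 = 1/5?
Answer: 1989/5 ≈ 397.80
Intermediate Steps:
H(d, N) = -6
k(b) = -9/5 (k(b) = -2 + 1/5 = -2 + 1*(⅕) = -2 + ⅕ = -9/5)
k(H(-1, -2))*(-221) = -9/5*(-221) = 1989/5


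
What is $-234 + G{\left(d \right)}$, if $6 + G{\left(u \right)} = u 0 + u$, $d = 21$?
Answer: $-219$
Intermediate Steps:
$G{\left(u \right)} = -6 + u$ ($G{\left(u \right)} = -6 + \left(u 0 + u\right) = -6 + \left(0 + u\right) = -6 + u$)
$-234 + G{\left(d \right)} = -234 + \left(-6 + 21\right) = -234 + 15 = -219$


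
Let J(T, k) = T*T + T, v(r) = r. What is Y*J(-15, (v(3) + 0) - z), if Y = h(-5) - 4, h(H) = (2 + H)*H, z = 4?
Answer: 2310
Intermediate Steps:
h(H) = H*(2 + H)
J(T, k) = T + T² (J(T, k) = T² + T = T + T²)
Y = 11 (Y = -5*(2 - 5) - 4 = -5*(-3) - 4 = 15 - 4 = 11)
Y*J(-15, (v(3) + 0) - z) = 11*(-15*(1 - 15)) = 11*(-15*(-14)) = 11*210 = 2310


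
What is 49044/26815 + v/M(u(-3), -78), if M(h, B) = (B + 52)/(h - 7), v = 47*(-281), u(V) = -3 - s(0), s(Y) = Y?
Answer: -1770090953/348595 ≈ -5077.8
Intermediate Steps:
u(V) = -3 (u(V) = -3 - 1*0 = -3 + 0 = -3)
v = -13207
M(h, B) = (52 + B)/(-7 + h)
49044/26815 + v/M(u(-3), -78) = 49044/26815 - 13207*(-7 - 3)/(52 - 78) = 49044*(1/26815) - 13207/(-26/(-10)) = 49044/26815 - 13207/((-⅒*(-26))) = 49044/26815 - 13207/13/5 = 49044/26815 - 13207*5/13 = 49044/26815 - 66035/13 = -1770090953/348595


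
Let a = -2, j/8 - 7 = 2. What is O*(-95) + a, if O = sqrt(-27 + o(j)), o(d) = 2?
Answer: -2 - 475*I ≈ -2.0 - 475.0*I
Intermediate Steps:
j = 72 (j = 56 + 8*2 = 56 + 16 = 72)
O = 5*I (O = sqrt(-27 + 2) = sqrt(-25) = 5*I ≈ 5.0*I)
O*(-95) + a = (5*I)*(-95) - 2 = -475*I - 2 = -2 - 475*I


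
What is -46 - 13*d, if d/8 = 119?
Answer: -12422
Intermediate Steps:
d = 952 (d = 8*119 = 952)
-46 - 13*d = -46 - 13*952 = -46 - 12376 = -12422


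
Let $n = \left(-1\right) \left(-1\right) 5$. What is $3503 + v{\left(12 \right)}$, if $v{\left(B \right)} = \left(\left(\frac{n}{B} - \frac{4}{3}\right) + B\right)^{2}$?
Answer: $\frac{522121}{144} \approx 3625.8$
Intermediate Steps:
$n = 5$ ($n = 1 \cdot 5 = 5$)
$v{\left(B \right)} = \left(- \frac{4}{3} + B + \frac{5}{B}\right)^{2}$ ($v{\left(B \right)} = \left(\left(\frac{5}{B} - \frac{4}{3}\right) + B\right)^{2} = \left(\left(- \frac{4}{3} + \frac{5}{B}\right) + B\right)^{2} = \left(- \frac{4}{3} + B + \frac{5}{B}\right)^{2}$)
$3503 + v{\left(12 \right)} = 3503 + \frac{\left(15 - 48 + 3 \cdot 12^{2}\right)^{2}}{9 \cdot 144} = 3503 + \frac{1}{9} \cdot \frac{1}{144} \left(15 - 48 + 3 \cdot 144\right)^{2} = 3503 + \frac{1}{9} \cdot \frac{1}{144} \left(15 - 48 + 432\right)^{2} = 3503 + \frac{1}{9} \cdot \frac{1}{144} \cdot 399^{2} = 3503 + \frac{1}{9} \cdot \frac{1}{144} \cdot 159201 = 3503 + \frac{17689}{144} = \frac{522121}{144}$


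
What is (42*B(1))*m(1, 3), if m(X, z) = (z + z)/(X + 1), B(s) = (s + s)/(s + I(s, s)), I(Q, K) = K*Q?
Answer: 126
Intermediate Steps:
B(s) = 2*s/(s + s²) (B(s) = (s + s)/(s + s*s) = (2*s)/(s + s²) = 2*s/(s + s²))
m(X, z) = 2*z/(1 + X) (m(X, z) = (2*z)/(1 + X) = 2*z/(1 + X))
(42*B(1))*m(1, 3) = (42*(2/(1 + 1)))*(2*3/(1 + 1)) = (42*(2/2))*(2*3/2) = (42*(2*(½)))*(2*3*(½)) = (42*1)*3 = 42*3 = 126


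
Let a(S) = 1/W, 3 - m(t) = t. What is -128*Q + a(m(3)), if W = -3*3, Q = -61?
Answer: 70271/9 ≈ 7807.9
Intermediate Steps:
m(t) = 3 - t
W = -9
a(S) = -⅑ (a(S) = 1/(-9) = -⅑)
-128*Q + a(m(3)) = -128*(-61) - ⅑ = 7808 - ⅑ = 70271/9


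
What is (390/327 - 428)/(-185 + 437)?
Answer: -3323/1962 ≈ -1.6937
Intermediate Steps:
(390/327 - 428)/(-185 + 437) = (390*(1/327) - 428)/252 = (130/109 - 428)*(1/252) = -46522/109*1/252 = -3323/1962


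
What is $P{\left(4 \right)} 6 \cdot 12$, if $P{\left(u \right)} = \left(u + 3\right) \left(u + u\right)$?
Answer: $4032$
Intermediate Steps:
$P{\left(u \right)} = 2 u \left(3 + u\right)$ ($P{\left(u \right)} = \left(3 + u\right) 2 u = 2 u \left(3 + u\right)$)
$P{\left(4 \right)} 6 \cdot 12 = 2 \cdot 4 \left(3 + 4\right) 6 \cdot 12 = 2 \cdot 4 \cdot 7 \cdot 6 \cdot 12 = 56 \cdot 6 \cdot 12 = 336 \cdot 12 = 4032$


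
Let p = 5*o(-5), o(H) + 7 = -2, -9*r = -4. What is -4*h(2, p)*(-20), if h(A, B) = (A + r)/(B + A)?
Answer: -1760/387 ≈ -4.5478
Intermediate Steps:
r = 4/9 (r = -⅑*(-4) = 4/9 ≈ 0.44444)
o(H) = -9 (o(H) = -7 - 2 = -9)
p = -45 (p = 5*(-9) = -45)
h(A, B) = (4/9 + A)/(A + B) (h(A, B) = (A + 4/9)/(B + A) = (4/9 + A)/(A + B))
-4*h(2, p)*(-20) = -4*(4/9 + 2)/(2 - 45)*(-20) = -4*22/((-43)*9)*(-20) = -(-4)*22/(43*9)*(-20) = -4*(-22/387)*(-20) = (88/387)*(-20) = -1760/387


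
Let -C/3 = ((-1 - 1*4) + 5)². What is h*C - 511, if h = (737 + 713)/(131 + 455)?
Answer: -511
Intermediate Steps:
h = 725/293 (h = 1450/586 = 1450*(1/586) = 725/293 ≈ 2.4744)
C = 0 (C = -3*((-1 - 1*4) + 5)² = -3*((-1 - 4) + 5)² = -3*(-5 + 5)² = -3*0² = -3*0 = 0)
h*C - 511 = (725/293)*0 - 511 = 0 - 511 = -511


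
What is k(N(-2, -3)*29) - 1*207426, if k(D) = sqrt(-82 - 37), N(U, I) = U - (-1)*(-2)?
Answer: -207426 + I*sqrt(119) ≈ -2.0743e+5 + 10.909*I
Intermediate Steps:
N(U, I) = -2 + U (N(U, I) = U - 1*2 = U - 2 = -2 + U)
k(D) = I*sqrt(119) (k(D) = sqrt(-119) = I*sqrt(119))
k(N(-2, -3)*29) - 1*207426 = I*sqrt(119) - 1*207426 = I*sqrt(119) - 207426 = -207426 + I*sqrt(119)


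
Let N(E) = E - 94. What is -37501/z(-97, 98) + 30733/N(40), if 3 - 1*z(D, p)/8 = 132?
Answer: -4948567/9288 ≈ -532.79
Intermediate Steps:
N(E) = -94 + E
z(D, p) = -1032 (z(D, p) = 24 - 8*132 = 24 - 1056 = -1032)
-37501/z(-97, 98) + 30733/N(40) = -37501/(-1032) + 30733/(-94 + 40) = -37501*(-1/1032) + 30733/(-54) = 37501/1032 + 30733*(-1/54) = 37501/1032 - 30733/54 = -4948567/9288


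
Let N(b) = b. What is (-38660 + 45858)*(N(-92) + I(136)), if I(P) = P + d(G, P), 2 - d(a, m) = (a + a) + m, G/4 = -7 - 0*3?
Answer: -244732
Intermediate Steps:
G = -28 (G = 4*(-7 - 0*3) = 4*(-7 - 1*0) = 4*(-7 + 0) = 4*(-7) = -28)
d(a, m) = 2 - m - 2*a (d(a, m) = 2 - ((a + a) + m) = 2 - (2*a + m) = 2 - (m + 2*a) = 2 + (-m - 2*a) = 2 - m - 2*a)
I(P) = 58 (I(P) = P + (2 - P - 2*(-28)) = P + (2 - P + 56) = P + (58 - P) = 58)
(-38660 + 45858)*(N(-92) + I(136)) = (-38660 + 45858)*(-92 + 58) = 7198*(-34) = -244732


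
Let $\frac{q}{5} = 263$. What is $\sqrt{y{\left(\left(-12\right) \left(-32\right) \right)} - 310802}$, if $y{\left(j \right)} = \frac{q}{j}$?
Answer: $\frac{i \sqrt{716079918}}{48} \approx 557.49 i$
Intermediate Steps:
$q = 1315$ ($q = 5 \cdot 263 = 1315$)
$y{\left(j \right)} = \frac{1315}{j}$
$\sqrt{y{\left(\left(-12\right) \left(-32\right) \right)} - 310802} = \sqrt{\frac{1315}{\left(-12\right) \left(-32\right)} - 310802} = \sqrt{\frac{1315}{384} - 310802} = \sqrt{- \frac{119346653}{384}} = \frac{i \sqrt{716079918}}{48}$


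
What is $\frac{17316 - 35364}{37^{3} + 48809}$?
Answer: $- \frac{3008}{16577} \approx -0.18146$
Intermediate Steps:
$\frac{17316 - 35364}{37^{3} + 48809} = - \frac{18048}{50653 + 48809} = - \frac{18048}{99462} = \left(-18048\right) \frac{1}{99462} = - \frac{3008}{16577}$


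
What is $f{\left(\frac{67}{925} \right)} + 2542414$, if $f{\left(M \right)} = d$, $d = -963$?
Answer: $2541451$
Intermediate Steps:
$f{\left(M \right)} = -963$
$f{\left(\frac{67}{925} \right)} + 2542414 = -963 + 2542414 = 2541451$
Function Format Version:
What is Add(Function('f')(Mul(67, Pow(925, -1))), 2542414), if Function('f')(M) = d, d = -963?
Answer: 2541451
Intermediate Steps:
Function('f')(M) = -963
Add(Function('f')(Mul(67, Pow(925, -1))), 2542414) = Add(-963, 2542414) = 2541451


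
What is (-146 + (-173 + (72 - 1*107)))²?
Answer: 125316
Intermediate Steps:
(-146 + (-173 + (72 - 1*107)))² = (-146 + (-173 + (72 - 107)))² = (-146 + (-173 - 35))² = (-146 - 208)² = (-354)² = 125316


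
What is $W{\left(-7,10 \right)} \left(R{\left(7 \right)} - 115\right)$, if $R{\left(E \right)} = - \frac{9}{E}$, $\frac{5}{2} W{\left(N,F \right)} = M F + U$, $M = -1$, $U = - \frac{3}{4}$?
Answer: $\frac{17501}{35} \approx 500.03$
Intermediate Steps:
$U = - \frac{3}{4}$ ($U = \left(-3\right) \frac{1}{4} = - \frac{3}{4} \approx -0.75$)
$W{\left(N,F \right)} = - \frac{3}{10} - \frac{2 F}{5}$ ($W{\left(N,F \right)} = \frac{2 \left(- F - \frac{3}{4}\right)}{5} = \frac{2 \left(- \frac{3}{4} - F\right)}{5} = - \frac{3}{10} - \frac{2 F}{5}$)
$W{\left(-7,10 \right)} \left(R{\left(7 \right)} - 115\right) = \left(- \frac{3}{10} - 4\right) \left(- \frac{9}{7} - 115\right) = \left(- \frac{3}{10} - 4\right) \left(\left(-9\right) \frac{1}{7} - 115\right) = - \frac{43 \left(- \frac{9}{7} - 115\right)}{10} = \left(- \frac{43}{10}\right) \left(- \frac{814}{7}\right) = \frac{17501}{35}$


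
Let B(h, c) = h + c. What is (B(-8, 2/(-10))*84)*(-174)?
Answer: 599256/5 ≈ 1.1985e+5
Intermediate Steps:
B(h, c) = c + h
(B(-8, 2/(-10))*84)*(-174) = ((2/(-10) - 8)*84)*(-174) = ((2*(-⅒) - 8)*84)*(-174) = ((-⅕ - 8)*84)*(-174) = -41/5*84*(-174) = -3444/5*(-174) = 599256/5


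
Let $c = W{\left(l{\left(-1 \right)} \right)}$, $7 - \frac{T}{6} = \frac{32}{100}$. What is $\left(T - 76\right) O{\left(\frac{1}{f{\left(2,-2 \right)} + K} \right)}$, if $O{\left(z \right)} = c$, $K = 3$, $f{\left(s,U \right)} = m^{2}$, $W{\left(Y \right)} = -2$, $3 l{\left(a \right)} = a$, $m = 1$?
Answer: $\frac{1796}{25} \approx 71.84$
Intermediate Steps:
$l{\left(a \right)} = \frac{a}{3}$
$f{\left(s,U \right)} = 1$ ($f{\left(s,U \right)} = 1^{2} = 1$)
$T = \frac{1002}{25}$ ($T = 42 - 6 \cdot \frac{32}{100} = 42 - 6 \cdot 32 \cdot \frac{1}{100} = 42 - \frac{48}{25} = \frac{1002}{25} \approx 40.08$)
$c = -2$
$O{\left(z \right)} = -2$
$\left(T - 76\right) O{\left(\frac{1}{f{\left(2,-2 \right)} + K} \right)} = \left(\frac{1002}{25} - 76\right) \left(-2\right) = \left(- \frac{898}{25}\right) \left(-2\right) = \frac{1796}{25}$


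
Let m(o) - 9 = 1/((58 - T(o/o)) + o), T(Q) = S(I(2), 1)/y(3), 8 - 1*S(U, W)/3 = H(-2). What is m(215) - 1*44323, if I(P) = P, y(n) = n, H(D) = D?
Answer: -11654581/263 ≈ -44314.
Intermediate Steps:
S(U, W) = 30 (S(U, W) = 24 - 3*(-2) = 24 + 6 = 30)
T(Q) = 10 (T(Q) = 30/3 = 30*(⅓) = 10)
m(o) = 9 + 1/(48 + o) (m(o) = 9 + 1/((58 - 1*10) + o) = 9 + 1/((58 - 10) + o) = 9 + 1/(48 + o))
m(215) - 1*44323 = (433 + 9*215)/(48 + 215) - 1*44323 = (433 + 1935)/263 - 44323 = (1/263)*2368 - 44323 = 2368/263 - 44323 = -11654581/263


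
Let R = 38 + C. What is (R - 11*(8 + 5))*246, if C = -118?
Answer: -54858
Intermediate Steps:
R = -80 (R = 38 - 118 = -80)
(R - 11*(8 + 5))*246 = (-80 - 11*(8 + 5))*246 = (-80 - 11*13)*246 = (-80 - 143)*246 = -223*246 = -54858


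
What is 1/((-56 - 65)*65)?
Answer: -1/7865 ≈ -0.00012715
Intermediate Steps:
1/((-56 - 65)*65) = 1/(-121*65) = 1/(-7865) = -1/7865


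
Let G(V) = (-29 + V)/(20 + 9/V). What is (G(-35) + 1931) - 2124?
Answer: -135603/691 ≈ -196.24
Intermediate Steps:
G(V) = (-29 + V)/(20 + 9/V)
(G(-35) + 1931) - 2124 = (-35*(-29 - 35)/(9 + 20*(-35)) + 1931) - 2124 = (-35*(-64)/(9 - 700) + 1931) - 2124 = (-35*(-64)/(-691) + 1931) - 2124 = (-35*(-1/691)*(-64) + 1931) - 2124 = (-2240/691 + 1931) - 2124 = 1332081/691 - 2124 = -135603/691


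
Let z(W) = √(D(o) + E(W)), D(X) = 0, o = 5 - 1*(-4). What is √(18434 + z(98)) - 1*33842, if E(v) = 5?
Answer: -33842 + √(18434 + √5) ≈ -33706.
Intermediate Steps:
o = 9 (o = 5 + 4 = 9)
z(W) = √5 (z(W) = √(0 + 5) = √5)
√(18434 + z(98)) - 1*33842 = √(18434 + √5) - 1*33842 = √(18434 + √5) - 33842 = -33842 + √(18434 + √5)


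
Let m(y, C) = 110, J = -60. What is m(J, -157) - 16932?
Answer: -16822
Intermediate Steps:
m(J, -157) - 16932 = 110 - 16932 = -16822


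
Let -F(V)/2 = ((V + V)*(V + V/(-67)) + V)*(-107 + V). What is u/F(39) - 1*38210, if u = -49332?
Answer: -88075471737/2305030 ≈ -38210.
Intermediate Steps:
F(V) = -2*(-107 + V)*(V + 132*V²/67) (F(V) = -2*((V + V)*(V + V/(-67)) + V)*(-107 + V) = -2*((2*V)*(V + V*(-1/67)) + V)*(-107 + V) = -2*((2*V)*(V - V/67) + V)*(-107 + V) = -2*((2*V)*(66*V/67) + V)*(-107 + V) = -2*(132*V²/67 + V)*(-107 + V) = -2*(V + 132*V²/67)*(-107 + V) = -2*(-107 + V)*(V + 132*V²/67))
u/F(39) - 1*38210 = -49332*67/(78*(7169 - 132*39² + 14057*39)) - 1*38210 = -49332*67/(78*(7169 - 132*1521 + 548223)) - 38210 = -49332*67/(78*(7169 - 200772 + 548223)) - 38210 = -49332/((2/67)*39*354620) - 38210 = -49332/27660360/67 - 38210 = -49332*67/27660360 - 38210 = -275437/2305030 - 38210 = -88075471737/2305030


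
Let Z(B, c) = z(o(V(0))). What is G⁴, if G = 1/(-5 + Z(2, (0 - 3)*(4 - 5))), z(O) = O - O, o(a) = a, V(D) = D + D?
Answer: 1/625 ≈ 0.0016000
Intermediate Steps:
V(D) = 2*D
z(O) = 0
Z(B, c) = 0
G = -⅕ (G = 1/(-5 + 0) = 1/(-5) = -⅕ ≈ -0.20000)
G⁴ = (-⅕)⁴ = 1/625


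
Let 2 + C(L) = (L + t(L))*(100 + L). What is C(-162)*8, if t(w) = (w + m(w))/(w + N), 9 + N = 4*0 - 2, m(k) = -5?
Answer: 13815296/173 ≈ 79857.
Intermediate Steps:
N = -11 (N = -9 + (4*0 - 2) = -9 + (0 - 2) = -9 - 2 = -11)
t(w) = (-5 + w)/(-11 + w) (t(w) = (w - 5)/(w - 11) = (-5 + w)/(-11 + w))
C(L) = -2 + (100 + L)*(L + (-5 + L)/(-11 + L)) (C(L) = -2 + (L + (-5 + L)/(-11 + L))*(100 + L) = -2 + (100 + L)*(L + (-5 + L)/(-11 + L)))
C(-162)*8 = ((-478 + (-162)³ - 1007*(-162) + 90*(-162)²)/(-11 - 162))*8 = ((-478 - 4251528 + 163134 + 90*26244)/(-173))*8 = -(-478 - 4251528 + 163134 + 2361960)/173*8 = -1/173*(-1726912)*8 = (1726912/173)*8 = 13815296/173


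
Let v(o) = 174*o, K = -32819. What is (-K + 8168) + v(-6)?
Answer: 39943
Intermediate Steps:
(-K + 8168) + v(-6) = (-1*(-32819) + 8168) + 174*(-6) = (32819 + 8168) - 1044 = 40987 - 1044 = 39943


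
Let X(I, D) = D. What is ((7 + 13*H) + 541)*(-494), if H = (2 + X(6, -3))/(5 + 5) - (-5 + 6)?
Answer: -1318239/5 ≈ -2.6365e+5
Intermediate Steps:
H = -11/10 (H = (2 - 3)/(5 + 5) - (-5 + 6) = -1/10 - 1*1 = -1*⅒ - 1 = -⅒ - 1 = -11/10 ≈ -1.1000)
((7 + 13*H) + 541)*(-494) = ((7 + 13*(-11/10)) + 541)*(-494) = ((7 - 143/10) + 541)*(-494) = (-73/10 + 541)*(-494) = (5337/10)*(-494) = -1318239/5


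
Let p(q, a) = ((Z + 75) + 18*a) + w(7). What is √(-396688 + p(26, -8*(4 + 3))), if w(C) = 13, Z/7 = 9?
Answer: I*√397545 ≈ 630.51*I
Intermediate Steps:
Z = 63 (Z = 7*9 = 63)
p(q, a) = 151 + 18*a (p(q, a) = ((63 + 75) + 18*a) + 13 = (138 + 18*a) + 13 = 151 + 18*a)
√(-396688 + p(26, -8*(4 + 3))) = √(-396688 + (151 + 18*(-8*(4 + 3)))) = √(-396688 + (151 + 18*(-8*7))) = √(-396688 + (151 + 18*(-56))) = √(-396688 + (151 - 1008)) = √(-396688 - 857) = √(-397545) = I*√397545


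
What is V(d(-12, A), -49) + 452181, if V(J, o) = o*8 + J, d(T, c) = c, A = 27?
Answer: 451816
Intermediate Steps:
V(J, o) = J + 8*o (V(J, o) = 8*o + J = J + 8*o)
V(d(-12, A), -49) + 452181 = (27 + 8*(-49)) + 452181 = (27 - 392) + 452181 = -365 + 452181 = 451816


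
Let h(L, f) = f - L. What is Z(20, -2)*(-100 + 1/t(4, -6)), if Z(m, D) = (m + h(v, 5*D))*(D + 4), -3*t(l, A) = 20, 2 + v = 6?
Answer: -6009/5 ≈ -1201.8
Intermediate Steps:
v = 4 (v = -2 + 6 = 4)
t(l, A) = -20/3 (t(l, A) = -⅓*20 = -20/3)
Z(m, D) = (4 + D)*(-4 + m + 5*D) (Z(m, D) = (m + (5*D - 1*4))*(D + 4) = (m + (5*D - 4))*(4 + D) = (m + (-4 + 5*D))*(4 + D) = (-4 + m + 5*D)*(4 + D) = (4 + D)*(-4 + m + 5*D))
Z(20, -2)*(-100 + 1/t(4, -6)) = (-16 + 4*20 + 5*(-2)² + 16*(-2) - 2*20)*(-100 + 1/(-20/3)) = (-16 + 80 + 5*4 - 32 - 40)*(-100 - 3/20) = (-16 + 80 + 20 - 32 - 40)*(-2003/20) = 12*(-2003/20) = -6009/5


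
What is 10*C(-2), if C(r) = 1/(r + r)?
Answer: -5/2 ≈ -2.5000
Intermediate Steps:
C(r) = 1/(2*r)
10*C(-2) = 10*((½)/(-2)) = 10*((½)*(-½)) = 10*(-¼) = -5/2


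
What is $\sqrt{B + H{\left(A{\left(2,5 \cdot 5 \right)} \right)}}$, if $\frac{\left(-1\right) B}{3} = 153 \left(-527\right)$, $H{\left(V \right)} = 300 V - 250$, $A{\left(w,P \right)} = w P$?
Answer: $\sqrt{256643} \approx 506.6$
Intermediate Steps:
$A{\left(w,P \right)} = P w$
$H{\left(V \right)} = -250 + 300 V$
$B = 241893$ ($B = - 3 \cdot 153 \left(-527\right) = \left(-3\right) \left(-80631\right) = 241893$)
$\sqrt{B + H{\left(A{\left(2,5 \cdot 5 \right)} \right)}} = \sqrt{241893 - \left(250 - 300 \cdot 5 \cdot 5 \cdot 2\right)} = \sqrt{241893 - \left(250 - 300 \cdot 25 \cdot 2\right)} = \sqrt{241893 + \left(-250 + 300 \cdot 50\right)} = \sqrt{241893 + \left(-250 + 15000\right)} = \sqrt{241893 + 14750} = \sqrt{256643}$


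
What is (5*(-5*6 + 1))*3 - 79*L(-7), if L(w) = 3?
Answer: -672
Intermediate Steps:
(5*(-5*6 + 1))*3 - 79*L(-7) = (5*(-5*6 + 1))*3 - 79*3 = (5*(-30 + 1))*3 - 237 = (5*(-29))*3 - 237 = -145*3 - 237 = -435 - 237 = -672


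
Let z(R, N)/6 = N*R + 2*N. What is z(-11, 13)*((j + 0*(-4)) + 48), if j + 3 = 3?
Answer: -33696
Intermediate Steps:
j = 0 (j = -3 + 3 = 0)
z(R, N) = 12*N + 6*N*R (z(R, N) = 6*(N*R + 2*N) = 6*(2*N + N*R) = 12*N + 6*N*R)
z(-11, 13)*((j + 0*(-4)) + 48) = (6*13*(2 - 11))*((0 + 0*(-4)) + 48) = (6*13*(-9))*((0 + 0) + 48) = -702*(0 + 48) = -702*48 = -33696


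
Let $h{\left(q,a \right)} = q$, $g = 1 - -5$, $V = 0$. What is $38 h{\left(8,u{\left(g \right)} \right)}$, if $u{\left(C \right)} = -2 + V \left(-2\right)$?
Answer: $304$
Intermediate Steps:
$g = 6$ ($g = 1 + 5 = 6$)
$u{\left(C \right)} = -2$ ($u{\left(C \right)} = -2 + 0 \left(-2\right) = -2 + 0 = -2$)
$38 h{\left(8,u{\left(g \right)} \right)} = 38 \cdot 8 = 304$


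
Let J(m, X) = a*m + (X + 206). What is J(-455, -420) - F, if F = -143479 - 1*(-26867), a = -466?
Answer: 328428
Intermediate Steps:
J(m, X) = 206 + X - 466*m (J(m, X) = -466*m + (X + 206) = -466*m + (206 + X) = 206 + X - 466*m)
F = -116612 (F = -143479 + 26867 = -116612)
J(-455, -420) - F = (206 - 420 - 466*(-455)) - 1*(-116612) = (206 - 420 + 212030) + 116612 = 211816 + 116612 = 328428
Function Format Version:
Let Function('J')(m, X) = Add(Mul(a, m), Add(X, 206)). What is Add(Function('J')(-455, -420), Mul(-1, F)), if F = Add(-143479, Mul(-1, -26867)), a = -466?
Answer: 328428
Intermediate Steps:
Function('J')(m, X) = Add(206, X, Mul(-466, m)) (Function('J')(m, X) = Add(Mul(-466, m), Add(X, 206)) = Add(Mul(-466, m), Add(206, X)) = Add(206, X, Mul(-466, m)))
F = -116612 (F = Add(-143479, 26867) = -116612)
Add(Function('J')(-455, -420), Mul(-1, F)) = Add(Add(206, -420, Mul(-466, -455)), Mul(-1, -116612)) = Add(Add(206, -420, 212030), 116612) = Add(211816, 116612) = 328428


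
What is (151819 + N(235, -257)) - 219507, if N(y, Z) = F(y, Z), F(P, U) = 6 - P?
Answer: -67917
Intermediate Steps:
N(y, Z) = 6 - y
(151819 + N(235, -257)) - 219507 = (151819 + (6 - 1*235)) - 219507 = (151819 + (6 - 235)) - 219507 = (151819 - 229) - 219507 = 151590 - 219507 = -67917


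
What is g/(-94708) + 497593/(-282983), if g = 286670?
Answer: -64124387227/13400376982 ≈ -4.7853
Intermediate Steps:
g/(-94708) + 497593/(-282983) = 286670/(-94708) + 497593/(-282983) = 286670*(-1/94708) + 497593*(-1/282983) = -143335/47354 - 497593/282983 = -64124387227/13400376982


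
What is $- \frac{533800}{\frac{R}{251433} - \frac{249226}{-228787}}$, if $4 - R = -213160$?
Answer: $- \frac{168717760578900}{612268093} \approx -2.7556 \cdot 10^{5}$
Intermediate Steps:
$R = 213164$ ($R = 4 - -213160 = 4 + 213160 = 213164$)
$- \frac{533800}{\frac{R}{251433} - \frac{249226}{-228787}} = - \frac{533800}{\frac{213164}{251433} - \frac{249226}{-228787}} = - \frac{533800}{213164 \cdot \frac{1}{251433} - - \frac{249226}{228787}} = - \frac{533800}{\frac{30452}{35919} + \frac{249226}{228787}} = - \frac{533800}{\frac{1224536186}{632138481}} = \left(-533800\right) \frac{632138481}{1224536186} = - \frac{168717760578900}{612268093}$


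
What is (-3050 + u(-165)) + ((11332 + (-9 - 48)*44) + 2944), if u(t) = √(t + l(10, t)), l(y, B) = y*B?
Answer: 8718 + 11*I*√15 ≈ 8718.0 + 42.603*I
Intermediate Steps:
l(y, B) = B*y
u(t) = √11*√t (u(t) = √(t + t*10) = √(t + 10*t) = √(11*t) = √11*√t)
(-3050 + u(-165)) + ((11332 + (-9 - 48)*44) + 2944) = (-3050 + √11*√(-165)) + ((11332 + (-9 - 48)*44) + 2944) = (-3050 + √11*(I*√165)) + ((11332 - 57*44) + 2944) = (-3050 + 11*I*√15) + ((11332 - 2508) + 2944) = (-3050 + 11*I*√15) + (8824 + 2944) = (-3050 + 11*I*√15) + 11768 = 8718 + 11*I*√15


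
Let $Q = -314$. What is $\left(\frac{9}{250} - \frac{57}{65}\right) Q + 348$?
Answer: $\frac{994581}{1625} \approx 612.05$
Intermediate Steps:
$\left(\frac{9}{250} - \frac{57}{65}\right) Q + 348 = \left(\frac{9}{250} - \frac{57}{65}\right) \left(-314\right) + 348 = \left(- \frac{2733}{3250}\right) \left(-314\right) + 348 = \frac{429081}{1625} + 348 = \frac{994581}{1625}$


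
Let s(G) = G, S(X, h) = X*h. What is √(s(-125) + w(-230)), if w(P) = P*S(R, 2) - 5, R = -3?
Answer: 25*√2 ≈ 35.355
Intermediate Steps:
w(P) = -5 - 6*P (w(P) = P*(-3*2) - 5 = P*(-6) - 5 = -6*P - 5 = -5 - 6*P)
√(s(-125) + w(-230)) = √(-125 + (-5 - 6*(-230))) = √(-125 + (-5 + 1380)) = √(-125 + 1375) = √1250 = 25*√2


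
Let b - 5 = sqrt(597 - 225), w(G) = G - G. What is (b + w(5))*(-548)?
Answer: -2740 - 1096*sqrt(93) ≈ -13309.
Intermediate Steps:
w(G) = 0
b = 5 + 2*sqrt(93) (b = 5 + sqrt(597 - 225) = 5 + sqrt(372) = 5 + 2*sqrt(93) ≈ 24.287)
(b + w(5))*(-548) = ((5 + 2*sqrt(93)) + 0)*(-548) = (5 + 2*sqrt(93))*(-548) = -2740 - 1096*sqrt(93)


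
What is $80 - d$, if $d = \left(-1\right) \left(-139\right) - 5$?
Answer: $-54$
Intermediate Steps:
$d = 134$ ($d = 139 - 5 = 134$)
$80 - d = 80 - 134 = -54$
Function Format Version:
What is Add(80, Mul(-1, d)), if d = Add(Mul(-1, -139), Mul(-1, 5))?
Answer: -54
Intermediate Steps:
d = 134 (d = Add(139, -5) = 134)
Add(80, Mul(-1, d)) = Add(80, Mul(-1, 134)) = Add(80, -134) = -54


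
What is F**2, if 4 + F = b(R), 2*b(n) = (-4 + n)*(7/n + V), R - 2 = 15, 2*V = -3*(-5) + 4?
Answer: 16883881/4624 ≈ 3651.4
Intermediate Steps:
V = 19/2 (V = (-3*(-5) + 4)/2 = (15 + 4)/2 = (1/2)*19 = 19/2 ≈ 9.5000)
R = 17 (R = 2 + 15 = 17)
b(n) = (-4 + n)*(19/2 + 7/n)/2 (b(n) = ((-4 + n)*(7/n + 19/2))/2 = ((-4 + n)*(19/2 + 7/n))/2 = (-4 + n)*(19/2 + 7/n)/2)
F = 4109/68 (F = -4 + (1/4)*(-56 + 17*(-62 + 19*17))/17 = -4 + (1/4)*(1/17)*(-56 + 17*(-62 + 323)) = -4 + (1/4)*(1/17)*(-56 + 17*261) = -4 + (1/4)*(1/17)*(-56 + 4437) = -4 + (1/4)*(1/17)*4381 = -4 + 4381/68 = 4109/68 ≈ 60.426)
F**2 = (4109/68)**2 = 16883881/4624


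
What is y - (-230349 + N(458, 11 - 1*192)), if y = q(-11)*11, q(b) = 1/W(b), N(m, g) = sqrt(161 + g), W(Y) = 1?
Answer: 230360 - 2*I*sqrt(5) ≈ 2.3036e+5 - 4.4721*I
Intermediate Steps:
q(b) = 1 (q(b) = 1/1 = 1)
y = 11 (y = 1*11 = 11)
y - (-230349 + N(458, 11 - 1*192)) = 11 - (-230349 + sqrt(161 + (11 - 1*192))) = 11 - (-230349 + sqrt(161 + (11 - 192))) = 11 - (-230349 + sqrt(161 - 181)) = 11 - (-230349 + sqrt(-20)) = 11 - (-230349 + 2*I*sqrt(5)) = 11 + (230349 - 2*I*sqrt(5)) = 230360 - 2*I*sqrt(5)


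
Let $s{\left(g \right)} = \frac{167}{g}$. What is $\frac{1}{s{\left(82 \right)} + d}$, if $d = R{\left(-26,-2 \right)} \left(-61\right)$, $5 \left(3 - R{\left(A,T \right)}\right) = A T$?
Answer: $\frac{410}{185909} \approx 0.0022054$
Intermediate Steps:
$R{\left(A,T \right)} = 3 - \frac{A T}{5}$
$d = \frac{2257}{5}$ ($d = \left(3 - \left(- \frac{26}{5}\right) \left(-2\right)\right) \left(-61\right) = \left(3 - \frac{52}{5}\right) \left(-61\right) = \left(- \frac{37}{5}\right) \left(-61\right) = \frac{2257}{5} \approx 451.4$)
$\frac{1}{s{\left(82 \right)} + d} = \frac{1}{\frac{167}{82} + \frac{2257}{5}} = \frac{1}{\frac{185909}{410}} = \frac{410}{185909}$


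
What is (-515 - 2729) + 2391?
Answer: -853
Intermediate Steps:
(-515 - 2729) + 2391 = -3244 + 2391 = -853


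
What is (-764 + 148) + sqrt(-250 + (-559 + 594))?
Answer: -616 + I*sqrt(215) ≈ -616.0 + 14.663*I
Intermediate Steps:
(-764 + 148) + sqrt(-250 + (-559 + 594)) = -616 + sqrt(-250 + 35) = -616 + sqrt(-215) = -616 + I*sqrt(215)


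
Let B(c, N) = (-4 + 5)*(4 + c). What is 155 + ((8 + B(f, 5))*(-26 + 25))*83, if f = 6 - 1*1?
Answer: -1256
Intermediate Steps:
f = 5 (f = 6 - 1 = 5)
B(c, N) = 4 + c (B(c, N) = 1*(4 + c) = 4 + c)
155 + ((8 + B(f, 5))*(-26 + 25))*83 = 155 + ((8 + (4 + 5))*(-26 + 25))*83 = 155 + ((8 + 9)*(-1))*83 = 155 + (17*(-1))*83 = 155 - 17*83 = 155 - 1411 = -1256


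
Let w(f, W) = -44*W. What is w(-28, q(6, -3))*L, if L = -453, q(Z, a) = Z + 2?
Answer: 159456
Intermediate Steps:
q(Z, a) = 2 + Z
w(-28, q(6, -3))*L = -44*(2 + 6)*(-453) = -44*8*(-453) = -352*(-453) = 159456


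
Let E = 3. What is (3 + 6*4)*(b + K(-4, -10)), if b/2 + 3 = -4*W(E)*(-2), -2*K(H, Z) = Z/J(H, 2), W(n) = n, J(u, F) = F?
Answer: 2403/2 ≈ 1201.5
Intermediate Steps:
K(H, Z) = -Z/4 (K(H, Z) = -Z/(2*2) = -Z/4)
b = 42 (b = -6 + 2*(-4*3*(-2)) = -6 + 2*(-12*(-2)) = -6 + 2*24 = -6 + 48 = 42)
(3 + 6*4)*(b + K(-4, -10)) = (3 + 6*4)*(42 - ¼*(-10)) = (3 + 24)*(42 + 5/2) = 27*(89/2) = 2403/2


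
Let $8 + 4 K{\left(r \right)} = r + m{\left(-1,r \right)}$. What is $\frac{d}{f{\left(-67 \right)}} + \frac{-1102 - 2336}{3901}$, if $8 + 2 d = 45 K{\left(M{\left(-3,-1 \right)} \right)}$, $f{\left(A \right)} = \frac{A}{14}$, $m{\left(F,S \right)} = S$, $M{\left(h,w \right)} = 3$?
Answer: $\frac{1205035}{522734} \approx 2.3053$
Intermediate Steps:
$K{\left(r \right)} = -2 + \frac{r}{2}$ ($K{\left(r \right)} = -2 + \frac{r + r}{4} = -2 + \frac{2 r}{4} = -2 + \frac{r}{2}$)
$f{\left(A \right)} = \frac{A}{14}$ ($f{\left(A \right)} = A \frac{1}{14} = \frac{A}{14}$)
$d = - \frac{61}{4}$ ($d = -4 + \frac{45 \left(-2 + \frac{1}{2} \cdot 3\right)}{2} = -4 + \frac{45 \left(-2 + \frac{3}{2}\right)}{2} = -4 + \frac{45 \left(- \frac{1}{2}\right)}{2} = -4 + \frac{1}{2} \left(- \frac{45}{2}\right) = -4 - \frac{45}{4} = - \frac{61}{4} \approx -15.25$)
$\frac{d}{f{\left(-67 \right)}} + \frac{-1102 - 2336}{3901} = - \frac{61}{4 \cdot \frac{1}{14} \left(-67\right)} + \frac{-1102 - 2336}{3901} = - \frac{61}{4 \left(- \frac{67}{14}\right)} + \left(-1102 - 2336\right) \frac{1}{3901} = \left(- \frac{61}{4}\right) \left(- \frac{14}{67}\right) - \frac{3438}{3901} = \frac{427}{134} - \frac{3438}{3901} = \frac{1205035}{522734}$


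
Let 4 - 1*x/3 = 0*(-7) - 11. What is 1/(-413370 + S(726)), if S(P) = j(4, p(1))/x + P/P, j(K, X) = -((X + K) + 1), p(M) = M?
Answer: -15/6200537 ≈ -2.4191e-6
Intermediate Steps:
x = 45 (x = 12 - 3*(0*(-7) - 11) = 12 - 3*(0 - 11) = 12 - 3*(-11) = 12 + 33 = 45)
j(K, X) = -1 - K - X (j(K, X) = -((K + X) + 1) = -(1 + K + X) = -1 - K - X)
S(P) = 13/15 (S(P) = (-1 - 1*4 - 1*1)/45 + P/P = (-1 - 4 - 1)*(1/45) + 1 = -6*1/45 + 1 = -2/15 + 1 = 13/15)
1/(-413370 + S(726)) = 1/(-413370 + 13/15) = 1/(-6200537/15) = -15/6200537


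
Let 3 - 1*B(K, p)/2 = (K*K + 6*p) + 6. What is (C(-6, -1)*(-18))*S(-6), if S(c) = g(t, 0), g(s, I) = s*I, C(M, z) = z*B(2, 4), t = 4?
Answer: 0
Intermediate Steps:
B(K, p) = -6 - 12*p - 2*K**2 (B(K, p) = 6 - 2*((K*K + 6*p) + 6) = 6 - 2*((K**2 + 6*p) + 6) = 6 - 2*(6 + K**2 + 6*p) = 6 + (-12 - 12*p - 2*K**2) = -6 - 12*p - 2*K**2)
C(M, z) = -62*z (C(M, z) = z*(-6 - 12*4 - 2*2**2) = z*(-6 - 48 - 2*4) = z*(-6 - 48 - 8) = z*(-62) = -62*z)
g(s, I) = I*s
S(c) = 0 (S(c) = 0*4 = 0)
(C(-6, -1)*(-18))*S(-6) = (-62*(-1)*(-18))*0 = (62*(-18))*0 = -1116*0 = 0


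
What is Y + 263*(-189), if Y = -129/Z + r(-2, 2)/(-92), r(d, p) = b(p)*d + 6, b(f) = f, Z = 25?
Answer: -57169009/1150 ≈ -49712.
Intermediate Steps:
r(d, p) = 6 + d*p (r(d, p) = p*d + 6 = d*p + 6 = 6 + d*p)
Y = -5959/1150 (Y = -129/25 + (6 - 2*2)/(-92) = -129*1/25 + (6 - 4)*(-1/92) = -129/25 + 2*(-1/92) = -129/25 - 1/46 = -5959/1150 ≈ -5.1817)
Y + 263*(-189) = -5959/1150 + 263*(-189) = -5959/1150 - 49707 = -57169009/1150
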